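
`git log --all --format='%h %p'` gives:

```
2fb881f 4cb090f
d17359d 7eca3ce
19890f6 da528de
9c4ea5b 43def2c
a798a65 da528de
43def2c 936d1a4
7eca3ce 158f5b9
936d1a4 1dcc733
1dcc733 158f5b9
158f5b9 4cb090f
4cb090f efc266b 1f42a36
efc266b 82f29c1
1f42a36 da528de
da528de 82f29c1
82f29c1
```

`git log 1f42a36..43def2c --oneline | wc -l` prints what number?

6

Reachable from 43def2c: {158f5b9, 1dcc733, 1f42a36, 43def2c, 4cb090f, 82f29c1, 936d1a4, da528de, efc266b}.
Reachable from 1f42a36: {1f42a36, 82f29c1, da528de}.
In 43def2c's history but not 1f42a36's: {158f5b9, 1dcc733, 43def2c, 4cb090f, 936d1a4, efc266b} — 6 commits.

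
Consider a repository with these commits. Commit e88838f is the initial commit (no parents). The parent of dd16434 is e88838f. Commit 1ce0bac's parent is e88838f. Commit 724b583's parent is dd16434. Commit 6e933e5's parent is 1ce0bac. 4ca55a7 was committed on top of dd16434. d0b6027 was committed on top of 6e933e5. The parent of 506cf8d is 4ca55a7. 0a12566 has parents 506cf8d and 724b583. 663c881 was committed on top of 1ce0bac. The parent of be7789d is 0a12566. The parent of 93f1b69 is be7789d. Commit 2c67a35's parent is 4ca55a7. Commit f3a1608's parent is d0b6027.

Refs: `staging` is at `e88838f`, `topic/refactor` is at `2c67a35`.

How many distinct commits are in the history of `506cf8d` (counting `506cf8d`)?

Walking parent pointers from 506cf8d: reachable set = {4ca55a7, 506cf8d, dd16434, e88838f}.
That is 4 commits.

4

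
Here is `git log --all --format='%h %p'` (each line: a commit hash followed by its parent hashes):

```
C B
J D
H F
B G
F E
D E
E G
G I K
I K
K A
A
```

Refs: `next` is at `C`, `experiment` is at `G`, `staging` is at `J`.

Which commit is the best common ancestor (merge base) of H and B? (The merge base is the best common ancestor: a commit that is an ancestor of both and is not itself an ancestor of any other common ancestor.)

Ancestors of H: {A, E, F, G, H, I, K}.
Ancestors of B: {A, B, G, I, K}.
Common ancestors: {A, G, I, K}.
Among these, G is not an ancestor of any other common ancestor — it is the merge base.

G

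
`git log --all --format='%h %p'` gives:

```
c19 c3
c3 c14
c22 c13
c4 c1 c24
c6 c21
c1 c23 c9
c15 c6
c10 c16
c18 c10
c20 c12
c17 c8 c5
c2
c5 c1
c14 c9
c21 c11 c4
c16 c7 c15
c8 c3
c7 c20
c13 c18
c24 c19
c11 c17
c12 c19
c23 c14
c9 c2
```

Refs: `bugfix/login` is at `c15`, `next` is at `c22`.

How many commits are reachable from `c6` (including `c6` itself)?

15

Walking parent pointers from c6: reachable set = {c1, c11, c14, c17, c19, c2, c21, c23, c24, c3, c4, c5, c6, c8, c9}.
That is 15 commits.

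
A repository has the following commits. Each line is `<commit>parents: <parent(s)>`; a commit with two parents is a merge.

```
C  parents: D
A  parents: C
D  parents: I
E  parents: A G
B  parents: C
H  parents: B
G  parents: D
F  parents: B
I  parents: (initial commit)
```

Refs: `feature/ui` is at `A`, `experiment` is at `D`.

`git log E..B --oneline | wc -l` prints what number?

Reachable from B: {B, C, D, I}.
Reachable from E: {A, C, D, E, G, I}.
In B's history but not E's: {B} — 1 commit.

1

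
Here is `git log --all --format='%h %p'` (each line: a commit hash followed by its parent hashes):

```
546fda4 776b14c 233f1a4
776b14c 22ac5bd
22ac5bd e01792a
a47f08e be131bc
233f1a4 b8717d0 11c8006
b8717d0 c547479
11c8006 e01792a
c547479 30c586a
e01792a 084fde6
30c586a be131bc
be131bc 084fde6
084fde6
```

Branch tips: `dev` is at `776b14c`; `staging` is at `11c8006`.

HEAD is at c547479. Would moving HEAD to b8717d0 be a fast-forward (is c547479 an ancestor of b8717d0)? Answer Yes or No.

Yes

A fast-forward from c547479 to b8717d0 is possible iff c547479 is an ancestor of b8717d0.
Ancestors of b8717d0: {084fde6, 30c586a, b8717d0, be131bc, c547479}.
c547479 is among them, so fast-forward is possible.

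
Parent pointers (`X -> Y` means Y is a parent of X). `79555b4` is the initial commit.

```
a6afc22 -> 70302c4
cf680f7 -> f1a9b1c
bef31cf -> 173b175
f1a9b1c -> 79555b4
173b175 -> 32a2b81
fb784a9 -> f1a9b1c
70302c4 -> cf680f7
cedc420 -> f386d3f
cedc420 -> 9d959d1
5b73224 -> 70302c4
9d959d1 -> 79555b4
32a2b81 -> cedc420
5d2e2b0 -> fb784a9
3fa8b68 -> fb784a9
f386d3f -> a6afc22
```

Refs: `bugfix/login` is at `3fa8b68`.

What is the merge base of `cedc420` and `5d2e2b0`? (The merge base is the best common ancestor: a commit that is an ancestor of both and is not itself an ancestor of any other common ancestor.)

f1a9b1c

Ancestors of cedc420: {70302c4, 79555b4, 9d959d1, a6afc22, cedc420, cf680f7, f1a9b1c, f386d3f}.
Ancestors of 5d2e2b0: {5d2e2b0, 79555b4, f1a9b1c, fb784a9}.
Common ancestors: {79555b4, f1a9b1c}.
Among these, f1a9b1c is not an ancestor of any other common ancestor — it is the merge base.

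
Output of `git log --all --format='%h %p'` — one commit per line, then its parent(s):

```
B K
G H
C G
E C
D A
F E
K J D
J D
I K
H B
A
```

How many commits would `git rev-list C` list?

8

Walking parent pointers from C: reachable set = {A, B, C, D, G, H, J, K}.
That is 8 commits.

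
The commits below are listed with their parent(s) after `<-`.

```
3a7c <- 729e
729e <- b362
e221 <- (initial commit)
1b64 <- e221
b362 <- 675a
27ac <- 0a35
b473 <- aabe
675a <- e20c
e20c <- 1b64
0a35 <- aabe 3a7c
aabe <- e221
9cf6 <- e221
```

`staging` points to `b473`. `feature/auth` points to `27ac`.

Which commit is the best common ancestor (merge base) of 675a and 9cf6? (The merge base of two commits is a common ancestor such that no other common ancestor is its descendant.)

e221

Ancestors of 675a: {1b64, 675a, e20c, e221}.
Ancestors of 9cf6: {9cf6, e221}.
Common ancestors: {e221}.
The only common ancestor is e221, so it is the merge base.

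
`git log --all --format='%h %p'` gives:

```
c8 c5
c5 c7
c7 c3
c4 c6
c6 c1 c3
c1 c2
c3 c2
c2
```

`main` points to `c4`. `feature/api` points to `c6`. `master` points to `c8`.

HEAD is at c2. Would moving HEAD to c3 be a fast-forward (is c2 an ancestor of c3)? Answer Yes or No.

A fast-forward from c2 to c3 is possible iff c2 is an ancestor of c3.
Ancestors of c3: {c2, c3}.
c2 is among them, so fast-forward is possible.

Yes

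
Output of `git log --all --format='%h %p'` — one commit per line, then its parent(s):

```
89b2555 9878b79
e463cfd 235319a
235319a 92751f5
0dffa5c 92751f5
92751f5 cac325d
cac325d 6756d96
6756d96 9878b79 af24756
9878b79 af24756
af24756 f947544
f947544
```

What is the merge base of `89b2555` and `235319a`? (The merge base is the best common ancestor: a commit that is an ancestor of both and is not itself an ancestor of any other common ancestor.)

Ancestors of 89b2555: {89b2555, 9878b79, af24756, f947544}.
Ancestors of 235319a: {235319a, 6756d96, 92751f5, 9878b79, af24756, cac325d, f947544}.
Common ancestors: {9878b79, af24756, f947544}.
Among these, 9878b79 is not an ancestor of any other common ancestor — it is the merge base.

9878b79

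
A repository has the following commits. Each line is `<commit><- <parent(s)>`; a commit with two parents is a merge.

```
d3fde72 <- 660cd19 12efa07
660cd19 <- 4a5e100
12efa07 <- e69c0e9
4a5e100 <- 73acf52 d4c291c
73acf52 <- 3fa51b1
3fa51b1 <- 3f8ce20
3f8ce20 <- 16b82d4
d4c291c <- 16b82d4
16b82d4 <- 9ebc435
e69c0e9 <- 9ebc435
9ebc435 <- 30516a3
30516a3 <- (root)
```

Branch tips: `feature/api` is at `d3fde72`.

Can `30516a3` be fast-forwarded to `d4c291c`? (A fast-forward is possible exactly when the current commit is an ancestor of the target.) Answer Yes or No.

A fast-forward from 30516a3 to d4c291c is possible iff 30516a3 is an ancestor of d4c291c.
Ancestors of d4c291c: {16b82d4, 30516a3, 9ebc435, d4c291c}.
30516a3 is among them, so fast-forward is possible.

Yes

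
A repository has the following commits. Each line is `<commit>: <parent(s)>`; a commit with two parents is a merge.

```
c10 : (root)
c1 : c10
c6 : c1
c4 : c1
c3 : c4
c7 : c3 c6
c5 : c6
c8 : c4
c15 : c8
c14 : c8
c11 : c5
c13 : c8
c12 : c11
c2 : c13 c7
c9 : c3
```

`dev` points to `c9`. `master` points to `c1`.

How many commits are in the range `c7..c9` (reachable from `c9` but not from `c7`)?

1

Reachable from c9: {c1, c10, c3, c4, c9}.
Reachable from c7: {c1, c10, c3, c4, c6, c7}.
In c9's history but not c7's: {c9} — 1 commit.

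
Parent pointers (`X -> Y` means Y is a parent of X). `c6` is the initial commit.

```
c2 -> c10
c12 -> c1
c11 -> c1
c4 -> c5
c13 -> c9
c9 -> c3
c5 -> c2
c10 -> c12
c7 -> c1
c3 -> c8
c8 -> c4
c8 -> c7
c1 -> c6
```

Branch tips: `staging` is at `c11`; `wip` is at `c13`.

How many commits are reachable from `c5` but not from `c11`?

Reachable from c5: {c1, c10, c12, c2, c5, c6}.
Reachable from c11: {c1, c11, c6}.
In c5's history but not c11's: {c10, c12, c2, c5} — 4 commits.

4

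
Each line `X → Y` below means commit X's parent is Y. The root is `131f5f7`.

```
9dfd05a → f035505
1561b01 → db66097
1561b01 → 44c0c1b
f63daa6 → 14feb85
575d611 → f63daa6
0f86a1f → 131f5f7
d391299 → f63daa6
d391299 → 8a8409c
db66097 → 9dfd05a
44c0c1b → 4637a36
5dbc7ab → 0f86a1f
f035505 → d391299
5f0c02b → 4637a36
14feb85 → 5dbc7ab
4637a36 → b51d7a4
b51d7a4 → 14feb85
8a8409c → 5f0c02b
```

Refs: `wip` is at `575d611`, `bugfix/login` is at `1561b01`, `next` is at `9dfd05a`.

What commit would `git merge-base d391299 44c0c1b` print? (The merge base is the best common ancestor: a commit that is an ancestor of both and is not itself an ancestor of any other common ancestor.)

Ancestors of d391299: {0f86a1f, 131f5f7, 14feb85, 4637a36, 5dbc7ab, 5f0c02b, 8a8409c, b51d7a4, d391299, f63daa6}.
Ancestors of 44c0c1b: {0f86a1f, 131f5f7, 14feb85, 44c0c1b, 4637a36, 5dbc7ab, b51d7a4}.
Common ancestors: {0f86a1f, 131f5f7, 14feb85, 4637a36, 5dbc7ab, b51d7a4}.
Among these, 4637a36 is not an ancestor of any other common ancestor — it is the merge base.

4637a36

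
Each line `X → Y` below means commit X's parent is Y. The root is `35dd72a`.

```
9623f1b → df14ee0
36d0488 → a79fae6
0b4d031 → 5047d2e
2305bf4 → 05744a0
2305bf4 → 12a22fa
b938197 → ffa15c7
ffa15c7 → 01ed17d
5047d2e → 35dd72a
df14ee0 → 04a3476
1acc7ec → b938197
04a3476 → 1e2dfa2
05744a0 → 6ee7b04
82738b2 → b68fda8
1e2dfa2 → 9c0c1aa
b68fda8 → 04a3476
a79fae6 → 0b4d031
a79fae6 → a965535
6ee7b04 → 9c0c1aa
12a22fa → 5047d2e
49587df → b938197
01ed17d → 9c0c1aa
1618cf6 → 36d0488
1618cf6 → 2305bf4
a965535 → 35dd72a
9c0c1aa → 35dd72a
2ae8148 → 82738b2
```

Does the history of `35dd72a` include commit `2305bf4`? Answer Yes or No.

Ancestors of 35dd72a: {35dd72a}.
2305bf4 is not in that set, so it is not an ancestor of 35dd72a.

No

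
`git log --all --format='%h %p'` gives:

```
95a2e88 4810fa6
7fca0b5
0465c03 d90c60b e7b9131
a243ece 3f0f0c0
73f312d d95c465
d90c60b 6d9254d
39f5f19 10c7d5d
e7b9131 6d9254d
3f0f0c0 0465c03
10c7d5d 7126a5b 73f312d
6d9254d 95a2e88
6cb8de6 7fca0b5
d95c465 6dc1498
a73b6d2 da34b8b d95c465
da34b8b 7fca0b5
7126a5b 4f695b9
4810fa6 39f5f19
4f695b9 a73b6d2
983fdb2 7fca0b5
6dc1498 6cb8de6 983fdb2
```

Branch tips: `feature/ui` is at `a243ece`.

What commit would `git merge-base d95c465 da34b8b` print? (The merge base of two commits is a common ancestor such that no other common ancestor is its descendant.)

7fca0b5

Ancestors of d95c465: {6cb8de6, 6dc1498, 7fca0b5, 983fdb2, d95c465}.
Ancestors of da34b8b: {7fca0b5, da34b8b}.
Common ancestors: {7fca0b5}.
The only common ancestor is 7fca0b5, so it is the merge base.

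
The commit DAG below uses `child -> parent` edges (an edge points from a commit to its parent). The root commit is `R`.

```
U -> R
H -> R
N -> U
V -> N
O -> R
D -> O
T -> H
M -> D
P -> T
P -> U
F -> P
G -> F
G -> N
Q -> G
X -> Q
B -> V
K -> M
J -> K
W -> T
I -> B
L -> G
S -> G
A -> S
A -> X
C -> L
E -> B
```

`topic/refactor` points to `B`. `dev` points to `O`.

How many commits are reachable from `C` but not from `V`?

Reachable from C: {C, F, G, H, L, N, P, R, T, U}.
Reachable from V: {N, R, U, V}.
In C's history but not V's: {C, F, G, H, L, P, T} — 7 commits.

7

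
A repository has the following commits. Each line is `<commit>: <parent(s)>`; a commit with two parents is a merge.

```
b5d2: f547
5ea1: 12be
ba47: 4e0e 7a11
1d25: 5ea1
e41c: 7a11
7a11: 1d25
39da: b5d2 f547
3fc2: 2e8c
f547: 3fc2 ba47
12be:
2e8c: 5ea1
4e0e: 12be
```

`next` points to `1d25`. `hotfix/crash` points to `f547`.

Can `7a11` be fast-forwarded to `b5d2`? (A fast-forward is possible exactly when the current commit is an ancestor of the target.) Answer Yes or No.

A fast-forward from 7a11 to b5d2 is possible iff 7a11 is an ancestor of b5d2.
Ancestors of b5d2: {12be, 1d25, 2e8c, 3fc2, 4e0e, 5ea1, 7a11, b5d2, ba47, f547}.
7a11 is among them, so fast-forward is possible.

Yes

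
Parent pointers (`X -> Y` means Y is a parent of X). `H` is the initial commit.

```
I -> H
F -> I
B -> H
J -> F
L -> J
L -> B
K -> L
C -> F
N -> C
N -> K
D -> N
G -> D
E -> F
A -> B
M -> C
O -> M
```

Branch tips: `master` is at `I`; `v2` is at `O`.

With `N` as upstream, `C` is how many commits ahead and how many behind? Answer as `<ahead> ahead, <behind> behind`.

Reachable from C: {C, F, H, I}.
Reachable from N: {B, C, F, H, I, J, K, L, N}.
Only in C's history (ahead): {} — 0.
Only in N's history (behind): {B, J, K, L, N} — 5.

0 ahead, 5 behind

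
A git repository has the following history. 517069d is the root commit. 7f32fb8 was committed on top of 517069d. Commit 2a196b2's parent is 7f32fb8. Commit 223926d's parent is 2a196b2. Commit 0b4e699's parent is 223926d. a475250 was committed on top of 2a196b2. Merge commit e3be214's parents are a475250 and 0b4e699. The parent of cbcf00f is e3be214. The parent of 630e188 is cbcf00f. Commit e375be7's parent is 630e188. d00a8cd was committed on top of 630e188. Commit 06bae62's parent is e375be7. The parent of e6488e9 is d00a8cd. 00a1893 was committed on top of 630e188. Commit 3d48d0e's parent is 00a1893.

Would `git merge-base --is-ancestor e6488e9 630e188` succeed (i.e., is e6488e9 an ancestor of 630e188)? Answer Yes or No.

Ancestors of 630e188: {0b4e699, 223926d, 2a196b2, 517069d, 630e188, 7f32fb8, a475250, cbcf00f, e3be214}.
e6488e9 is not in that set, so it is not an ancestor of 630e188.

No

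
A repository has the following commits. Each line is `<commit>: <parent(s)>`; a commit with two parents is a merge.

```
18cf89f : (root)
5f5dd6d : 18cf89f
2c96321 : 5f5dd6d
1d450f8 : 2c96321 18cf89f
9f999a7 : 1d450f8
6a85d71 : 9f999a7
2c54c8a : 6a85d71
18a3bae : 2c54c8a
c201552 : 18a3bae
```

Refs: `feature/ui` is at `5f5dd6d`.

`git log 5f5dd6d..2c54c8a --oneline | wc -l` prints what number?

5

Reachable from 2c54c8a: {18cf89f, 1d450f8, 2c54c8a, 2c96321, 5f5dd6d, 6a85d71, 9f999a7}.
Reachable from 5f5dd6d: {18cf89f, 5f5dd6d}.
In 2c54c8a's history but not 5f5dd6d's: {1d450f8, 2c54c8a, 2c96321, 6a85d71, 9f999a7} — 5 commits.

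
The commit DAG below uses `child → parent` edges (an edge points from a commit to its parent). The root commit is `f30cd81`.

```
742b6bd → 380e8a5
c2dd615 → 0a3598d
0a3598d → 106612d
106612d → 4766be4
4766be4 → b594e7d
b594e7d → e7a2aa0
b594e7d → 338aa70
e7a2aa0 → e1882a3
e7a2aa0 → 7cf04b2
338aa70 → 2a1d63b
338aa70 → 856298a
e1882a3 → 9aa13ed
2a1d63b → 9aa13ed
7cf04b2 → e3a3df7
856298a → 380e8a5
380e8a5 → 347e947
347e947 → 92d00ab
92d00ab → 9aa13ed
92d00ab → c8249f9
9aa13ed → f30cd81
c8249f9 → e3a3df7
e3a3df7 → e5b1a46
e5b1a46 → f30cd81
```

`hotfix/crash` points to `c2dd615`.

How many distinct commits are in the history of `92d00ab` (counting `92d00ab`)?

6

Walking parent pointers from 92d00ab: reachable set = {92d00ab, 9aa13ed, c8249f9, e3a3df7, e5b1a46, f30cd81}.
That is 6 commits.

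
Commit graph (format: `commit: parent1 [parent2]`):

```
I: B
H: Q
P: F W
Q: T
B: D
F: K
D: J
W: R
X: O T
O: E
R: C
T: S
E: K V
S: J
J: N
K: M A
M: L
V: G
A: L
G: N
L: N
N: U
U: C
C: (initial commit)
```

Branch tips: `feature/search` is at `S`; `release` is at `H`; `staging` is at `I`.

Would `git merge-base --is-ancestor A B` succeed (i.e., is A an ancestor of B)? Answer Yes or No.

Ancestors of B: {B, C, D, J, N, U}.
A is not in that set, so it is not an ancestor of B.

No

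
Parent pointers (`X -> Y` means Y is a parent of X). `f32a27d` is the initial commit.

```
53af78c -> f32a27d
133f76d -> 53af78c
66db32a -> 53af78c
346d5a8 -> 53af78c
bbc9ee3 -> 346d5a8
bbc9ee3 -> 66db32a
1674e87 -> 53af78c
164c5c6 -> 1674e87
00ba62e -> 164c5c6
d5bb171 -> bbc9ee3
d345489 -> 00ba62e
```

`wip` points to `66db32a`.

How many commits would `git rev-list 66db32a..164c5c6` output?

2

Reachable from 164c5c6: {164c5c6, 1674e87, 53af78c, f32a27d}.
Reachable from 66db32a: {53af78c, 66db32a, f32a27d}.
In 164c5c6's history but not 66db32a's: {164c5c6, 1674e87} — 2 commits.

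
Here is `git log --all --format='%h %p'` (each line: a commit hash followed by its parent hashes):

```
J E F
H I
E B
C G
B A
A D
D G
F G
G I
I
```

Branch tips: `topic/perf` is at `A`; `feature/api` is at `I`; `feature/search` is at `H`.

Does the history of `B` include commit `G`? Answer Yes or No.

Ancestors of B (commits reachable by following parents): {A, B, D, G, I}.
G is in that set, so it is an ancestor of B.

Yes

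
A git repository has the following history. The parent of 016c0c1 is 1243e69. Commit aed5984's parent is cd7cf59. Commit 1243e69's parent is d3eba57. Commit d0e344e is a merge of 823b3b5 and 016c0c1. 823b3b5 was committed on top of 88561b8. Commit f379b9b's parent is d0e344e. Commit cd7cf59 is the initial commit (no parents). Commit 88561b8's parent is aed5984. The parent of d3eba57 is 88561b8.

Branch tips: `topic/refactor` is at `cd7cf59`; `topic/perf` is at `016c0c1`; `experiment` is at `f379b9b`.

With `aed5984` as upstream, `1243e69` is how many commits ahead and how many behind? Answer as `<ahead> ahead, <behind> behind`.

Reachable from 1243e69: {1243e69, 88561b8, aed5984, cd7cf59, d3eba57}.
Reachable from aed5984: {aed5984, cd7cf59}.
Only in 1243e69's history (ahead): {1243e69, 88561b8, d3eba57} — 3.
Only in aed5984's history (behind): {} — 0.

3 ahead, 0 behind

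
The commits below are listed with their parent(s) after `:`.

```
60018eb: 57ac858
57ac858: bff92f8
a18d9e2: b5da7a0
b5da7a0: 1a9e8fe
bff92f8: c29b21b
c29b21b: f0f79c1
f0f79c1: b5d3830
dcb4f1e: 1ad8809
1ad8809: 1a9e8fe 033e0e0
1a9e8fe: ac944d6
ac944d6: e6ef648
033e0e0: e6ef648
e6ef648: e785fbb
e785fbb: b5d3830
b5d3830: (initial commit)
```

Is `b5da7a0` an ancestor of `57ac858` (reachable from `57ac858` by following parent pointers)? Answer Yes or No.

Ancestors of 57ac858: {57ac858, b5d3830, bff92f8, c29b21b, f0f79c1}.
b5da7a0 is not in that set, so it is not an ancestor of 57ac858.

No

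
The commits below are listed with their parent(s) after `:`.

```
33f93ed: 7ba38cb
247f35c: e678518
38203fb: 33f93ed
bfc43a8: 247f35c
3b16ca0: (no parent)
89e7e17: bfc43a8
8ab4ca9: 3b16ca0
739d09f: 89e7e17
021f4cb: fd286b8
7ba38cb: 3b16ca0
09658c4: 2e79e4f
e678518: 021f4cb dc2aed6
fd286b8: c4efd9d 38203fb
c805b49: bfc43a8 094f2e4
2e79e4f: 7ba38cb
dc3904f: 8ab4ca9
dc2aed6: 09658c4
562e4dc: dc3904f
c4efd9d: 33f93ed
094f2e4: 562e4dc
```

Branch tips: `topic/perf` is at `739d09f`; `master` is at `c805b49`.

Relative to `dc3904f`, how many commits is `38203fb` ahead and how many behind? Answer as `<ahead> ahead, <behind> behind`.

3 ahead, 2 behind

Reachable from 38203fb: {33f93ed, 38203fb, 3b16ca0, 7ba38cb}.
Reachable from dc3904f: {3b16ca0, 8ab4ca9, dc3904f}.
Only in 38203fb's history (ahead): {33f93ed, 38203fb, 7ba38cb} — 3.
Only in dc3904f's history (behind): {8ab4ca9, dc3904f} — 2.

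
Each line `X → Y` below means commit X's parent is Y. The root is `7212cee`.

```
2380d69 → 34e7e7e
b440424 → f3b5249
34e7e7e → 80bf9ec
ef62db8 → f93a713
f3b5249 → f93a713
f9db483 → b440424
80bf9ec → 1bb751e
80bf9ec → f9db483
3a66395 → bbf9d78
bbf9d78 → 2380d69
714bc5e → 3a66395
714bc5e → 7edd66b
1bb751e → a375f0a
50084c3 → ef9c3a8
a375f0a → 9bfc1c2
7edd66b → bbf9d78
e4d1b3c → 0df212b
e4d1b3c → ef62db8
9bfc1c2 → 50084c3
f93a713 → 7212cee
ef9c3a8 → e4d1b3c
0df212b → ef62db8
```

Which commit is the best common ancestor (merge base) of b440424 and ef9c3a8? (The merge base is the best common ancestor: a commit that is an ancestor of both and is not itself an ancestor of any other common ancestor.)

Ancestors of b440424: {7212cee, b440424, f3b5249, f93a713}.
Ancestors of ef9c3a8: {0df212b, 7212cee, e4d1b3c, ef62db8, ef9c3a8, f93a713}.
Common ancestors: {7212cee, f93a713}.
Among these, f93a713 is not an ancestor of any other common ancestor — it is the merge base.

f93a713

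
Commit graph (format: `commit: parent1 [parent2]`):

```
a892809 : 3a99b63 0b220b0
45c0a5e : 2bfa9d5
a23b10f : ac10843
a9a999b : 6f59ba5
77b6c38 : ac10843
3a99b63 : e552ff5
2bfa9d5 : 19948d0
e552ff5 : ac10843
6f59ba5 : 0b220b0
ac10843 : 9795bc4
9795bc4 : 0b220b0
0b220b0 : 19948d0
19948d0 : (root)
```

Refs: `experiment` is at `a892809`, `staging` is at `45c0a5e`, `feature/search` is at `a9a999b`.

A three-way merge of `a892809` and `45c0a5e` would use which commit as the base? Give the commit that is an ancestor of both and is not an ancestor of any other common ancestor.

19948d0

Ancestors of a892809: {0b220b0, 19948d0, 3a99b63, 9795bc4, a892809, ac10843, e552ff5}.
Ancestors of 45c0a5e: {19948d0, 2bfa9d5, 45c0a5e}.
Common ancestors: {19948d0}.
The only common ancestor is 19948d0, so it is the merge base.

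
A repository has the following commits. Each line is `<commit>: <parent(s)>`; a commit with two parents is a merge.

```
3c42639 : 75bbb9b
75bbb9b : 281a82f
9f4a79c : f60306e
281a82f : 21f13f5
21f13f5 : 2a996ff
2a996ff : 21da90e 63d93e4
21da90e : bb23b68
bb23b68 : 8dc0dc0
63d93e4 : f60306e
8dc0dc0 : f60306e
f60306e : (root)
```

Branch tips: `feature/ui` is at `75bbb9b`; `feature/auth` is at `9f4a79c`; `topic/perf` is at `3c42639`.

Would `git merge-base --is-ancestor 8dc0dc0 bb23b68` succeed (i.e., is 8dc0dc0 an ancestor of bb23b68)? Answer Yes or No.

Yes

Ancestors of bb23b68 (commits reachable by following parents): {8dc0dc0, bb23b68, f60306e}.
8dc0dc0 is in that set, so it is an ancestor of bb23b68.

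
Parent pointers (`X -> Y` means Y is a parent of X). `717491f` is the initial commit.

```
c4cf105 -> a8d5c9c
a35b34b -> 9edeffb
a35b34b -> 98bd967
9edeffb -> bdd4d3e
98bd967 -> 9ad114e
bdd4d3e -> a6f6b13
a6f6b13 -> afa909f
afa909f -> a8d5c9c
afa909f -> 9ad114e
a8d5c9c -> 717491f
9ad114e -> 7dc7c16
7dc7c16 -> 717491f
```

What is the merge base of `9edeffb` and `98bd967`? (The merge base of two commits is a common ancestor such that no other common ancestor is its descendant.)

9ad114e

Ancestors of 9edeffb: {717491f, 7dc7c16, 9ad114e, 9edeffb, a6f6b13, a8d5c9c, afa909f, bdd4d3e}.
Ancestors of 98bd967: {717491f, 7dc7c16, 98bd967, 9ad114e}.
Common ancestors: {717491f, 7dc7c16, 9ad114e}.
Among these, 9ad114e is not an ancestor of any other common ancestor — it is the merge base.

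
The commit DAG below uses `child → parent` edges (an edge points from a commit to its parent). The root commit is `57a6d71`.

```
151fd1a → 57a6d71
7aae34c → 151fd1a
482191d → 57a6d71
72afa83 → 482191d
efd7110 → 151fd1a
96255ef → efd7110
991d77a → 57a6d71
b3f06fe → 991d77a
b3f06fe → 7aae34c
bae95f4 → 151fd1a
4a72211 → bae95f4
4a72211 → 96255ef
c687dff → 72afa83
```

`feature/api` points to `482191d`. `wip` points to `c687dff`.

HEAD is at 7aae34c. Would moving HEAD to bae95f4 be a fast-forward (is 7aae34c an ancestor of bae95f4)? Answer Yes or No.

No

A fast-forward from 7aae34c to bae95f4 is possible iff 7aae34c is an ancestor of bae95f4.
Ancestors of bae95f4: {151fd1a, 57a6d71, bae95f4}.
7aae34c is not among them, so fast-forward is not possible.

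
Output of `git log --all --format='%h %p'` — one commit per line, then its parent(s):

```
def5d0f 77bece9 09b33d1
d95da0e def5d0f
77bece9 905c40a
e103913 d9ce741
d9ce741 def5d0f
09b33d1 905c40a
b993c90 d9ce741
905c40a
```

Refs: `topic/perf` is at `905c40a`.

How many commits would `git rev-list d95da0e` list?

Walking parent pointers from d95da0e: reachable set = {09b33d1, 77bece9, 905c40a, d95da0e, def5d0f}.
That is 5 commits.

5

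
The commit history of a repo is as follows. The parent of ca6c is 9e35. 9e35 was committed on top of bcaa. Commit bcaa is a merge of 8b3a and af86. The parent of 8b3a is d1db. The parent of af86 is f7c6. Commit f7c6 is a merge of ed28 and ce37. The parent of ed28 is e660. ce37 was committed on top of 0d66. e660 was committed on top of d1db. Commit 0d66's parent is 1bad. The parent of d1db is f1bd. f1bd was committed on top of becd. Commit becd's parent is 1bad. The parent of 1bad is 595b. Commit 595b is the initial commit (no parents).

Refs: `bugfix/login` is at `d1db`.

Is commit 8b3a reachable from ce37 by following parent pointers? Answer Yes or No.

No

Ancestors of ce37: {0d66, 1bad, 595b, ce37}.
8b3a is not in that set, so it is not an ancestor of ce37.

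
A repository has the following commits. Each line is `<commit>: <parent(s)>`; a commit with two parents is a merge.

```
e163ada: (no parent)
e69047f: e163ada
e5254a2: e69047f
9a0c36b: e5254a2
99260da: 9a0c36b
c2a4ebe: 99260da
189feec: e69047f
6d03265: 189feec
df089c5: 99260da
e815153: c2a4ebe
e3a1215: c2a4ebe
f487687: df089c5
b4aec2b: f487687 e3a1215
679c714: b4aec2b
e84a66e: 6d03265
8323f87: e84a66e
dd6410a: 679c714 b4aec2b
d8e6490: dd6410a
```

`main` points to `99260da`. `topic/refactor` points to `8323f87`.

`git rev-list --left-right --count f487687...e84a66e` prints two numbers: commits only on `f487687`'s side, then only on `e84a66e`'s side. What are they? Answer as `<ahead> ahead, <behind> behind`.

Reachable from f487687: {99260da, 9a0c36b, df089c5, e163ada, e5254a2, e69047f, f487687}.
Reachable from e84a66e: {189feec, 6d03265, e163ada, e69047f, e84a66e}.
Only in f487687's history (ahead): {99260da, 9a0c36b, df089c5, e5254a2, f487687} — 5.
Only in e84a66e's history (behind): {189feec, 6d03265, e84a66e} — 3.

5 ahead, 3 behind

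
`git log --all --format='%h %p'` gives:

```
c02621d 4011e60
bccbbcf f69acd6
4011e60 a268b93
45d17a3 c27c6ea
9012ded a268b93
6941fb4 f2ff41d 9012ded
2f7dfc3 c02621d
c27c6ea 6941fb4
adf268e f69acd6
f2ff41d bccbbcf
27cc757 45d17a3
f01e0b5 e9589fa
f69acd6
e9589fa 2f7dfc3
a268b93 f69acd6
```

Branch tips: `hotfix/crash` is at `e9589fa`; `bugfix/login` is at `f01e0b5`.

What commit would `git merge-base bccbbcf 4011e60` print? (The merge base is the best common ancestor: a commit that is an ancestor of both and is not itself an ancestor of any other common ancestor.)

f69acd6

Ancestors of bccbbcf: {bccbbcf, f69acd6}.
Ancestors of 4011e60: {4011e60, a268b93, f69acd6}.
Common ancestors: {f69acd6}.
The only common ancestor is f69acd6, so it is the merge base.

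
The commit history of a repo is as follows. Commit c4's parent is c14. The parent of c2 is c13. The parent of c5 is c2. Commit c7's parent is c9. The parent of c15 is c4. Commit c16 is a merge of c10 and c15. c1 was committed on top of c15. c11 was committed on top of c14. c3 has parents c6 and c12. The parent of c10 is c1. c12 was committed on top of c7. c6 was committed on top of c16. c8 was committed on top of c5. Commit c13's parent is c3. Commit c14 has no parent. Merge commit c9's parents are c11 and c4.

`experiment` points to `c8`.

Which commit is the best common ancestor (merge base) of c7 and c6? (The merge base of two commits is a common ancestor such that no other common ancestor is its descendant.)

c4

Ancestors of c7: {c11, c14, c4, c7, c9}.
Ancestors of c6: {c1, c10, c14, c15, c16, c4, c6}.
Common ancestors: {c14, c4}.
Among these, c4 is not an ancestor of any other common ancestor — it is the merge base.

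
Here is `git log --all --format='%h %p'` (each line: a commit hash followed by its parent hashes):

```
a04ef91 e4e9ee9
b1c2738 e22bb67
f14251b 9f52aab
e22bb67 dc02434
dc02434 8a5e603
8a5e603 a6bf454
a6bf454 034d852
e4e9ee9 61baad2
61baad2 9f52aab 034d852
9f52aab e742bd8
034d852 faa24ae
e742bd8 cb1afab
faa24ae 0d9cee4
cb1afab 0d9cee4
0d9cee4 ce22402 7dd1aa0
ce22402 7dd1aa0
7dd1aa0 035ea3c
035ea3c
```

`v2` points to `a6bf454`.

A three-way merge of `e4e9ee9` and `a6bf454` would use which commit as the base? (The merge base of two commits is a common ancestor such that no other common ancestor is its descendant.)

034d852

Ancestors of e4e9ee9: {034d852, 035ea3c, 0d9cee4, 61baad2, 7dd1aa0, 9f52aab, cb1afab, ce22402, e4e9ee9, e742bd8, faa24ae}.
Ancestors of a6bf454: {034d852, 035ea3c, 0d9cee4, 7dd1aa0, a6bf454, ce22402, faa24ae}.
Common ancestors: {034d852, 035ea3c, 0d9cee4, 7dd1aa0, ce22402, faa24ae}.
Among these, 034d852 is not an ancestor of any other common ancestor — it is the merge base.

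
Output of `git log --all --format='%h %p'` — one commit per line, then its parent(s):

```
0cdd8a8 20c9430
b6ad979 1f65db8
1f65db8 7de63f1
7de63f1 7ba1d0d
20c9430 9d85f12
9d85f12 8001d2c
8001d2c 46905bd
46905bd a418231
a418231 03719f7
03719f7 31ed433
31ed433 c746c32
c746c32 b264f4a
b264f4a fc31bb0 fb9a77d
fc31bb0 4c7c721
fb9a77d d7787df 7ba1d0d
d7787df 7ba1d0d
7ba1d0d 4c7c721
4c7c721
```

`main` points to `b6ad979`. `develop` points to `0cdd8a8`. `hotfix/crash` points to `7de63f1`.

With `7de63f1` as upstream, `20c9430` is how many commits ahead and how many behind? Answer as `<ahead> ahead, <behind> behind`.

Reachable from 20c9430: {03719f7, 20c9430, 31ed433, 46905bd, 4c7c721, 7ba1d0d, 8001d2c, 9d85f12, a418231, b264f4a, c746c32, d7787df, fb9a77d, fc31bb0}.
Reachable from 7de63f1: {4c7c721, 7ba1d0d, 7de63f1}.
Only in 20c9430's history (ahead): {03719f7, 20c9430, 31ed433, 46905bd, 8001d2c, 9d85f12, a418231, b264f4a, c746c32, d7787df, fb9a77d, fc31bb0} — 12.
Only in 7de63f1's history (behind): {7de63f1} — 1.

12 ahead, 1 behind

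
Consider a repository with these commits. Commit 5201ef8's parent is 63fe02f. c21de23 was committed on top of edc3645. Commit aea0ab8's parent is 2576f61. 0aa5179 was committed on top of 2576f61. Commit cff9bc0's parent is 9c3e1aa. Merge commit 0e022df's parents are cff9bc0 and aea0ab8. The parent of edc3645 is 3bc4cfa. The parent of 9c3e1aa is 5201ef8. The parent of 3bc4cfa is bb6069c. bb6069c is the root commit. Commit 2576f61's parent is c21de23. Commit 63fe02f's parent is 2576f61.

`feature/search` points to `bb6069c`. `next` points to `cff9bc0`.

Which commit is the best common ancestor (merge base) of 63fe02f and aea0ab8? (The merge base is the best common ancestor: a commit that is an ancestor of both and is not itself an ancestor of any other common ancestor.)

Ancestors of 63fe02f: {2576f61, 3bc4cfa, 63fe02f, bb6069c, c21de23, edc3645}.
Ancestors of aea0ab8: {2576f61, 3bc4cfa, aea0ab8, bb6069c, c21de23, edc3645}.
Common ancestors: {2576f61, 3bc4cfa, bb6069c, c21de23, edc3645}.
Among these, 2576f61 is not an ancestor of any other common ancestor — it is the merge base.

2576f61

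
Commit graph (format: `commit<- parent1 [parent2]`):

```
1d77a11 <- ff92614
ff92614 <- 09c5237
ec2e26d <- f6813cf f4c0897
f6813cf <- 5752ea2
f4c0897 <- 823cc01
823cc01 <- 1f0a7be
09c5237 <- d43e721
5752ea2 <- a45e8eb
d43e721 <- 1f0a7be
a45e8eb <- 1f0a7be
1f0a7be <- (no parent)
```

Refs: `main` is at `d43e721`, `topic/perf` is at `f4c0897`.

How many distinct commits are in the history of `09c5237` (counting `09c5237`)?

3

Walking parent pointers from 09c5237: reachable set = {09c5237, 1f0a7be, d43e721}.
That is 3 commits.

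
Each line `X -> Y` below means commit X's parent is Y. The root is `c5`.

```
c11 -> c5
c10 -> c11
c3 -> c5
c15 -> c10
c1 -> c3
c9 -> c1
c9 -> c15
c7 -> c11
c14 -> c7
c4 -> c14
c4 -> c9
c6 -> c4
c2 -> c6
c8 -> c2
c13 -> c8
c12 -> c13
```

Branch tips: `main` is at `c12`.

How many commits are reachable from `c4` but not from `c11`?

Reachable from c4: {c1, c10, c11, c14, c15, c3, c4, c5, c7, c9}.
Reachable from c11: {c11, c5}.
In c4's history but not c11's: {c1, c10, c14, c15, c3, c4, c7, c9} — 8 commits.

8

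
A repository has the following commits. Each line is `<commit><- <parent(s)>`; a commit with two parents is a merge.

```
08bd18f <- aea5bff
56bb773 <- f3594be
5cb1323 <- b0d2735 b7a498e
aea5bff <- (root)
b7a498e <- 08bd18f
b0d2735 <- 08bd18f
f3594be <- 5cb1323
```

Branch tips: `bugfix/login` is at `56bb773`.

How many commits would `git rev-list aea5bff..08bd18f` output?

Reachable from 08bd18f: {08bd18f, aea5bff}.
Reachable from aea5bff: {aea5bff}.
In 08bd18f's history but not aea5bff's: {08bd18f} — 1 commit.

1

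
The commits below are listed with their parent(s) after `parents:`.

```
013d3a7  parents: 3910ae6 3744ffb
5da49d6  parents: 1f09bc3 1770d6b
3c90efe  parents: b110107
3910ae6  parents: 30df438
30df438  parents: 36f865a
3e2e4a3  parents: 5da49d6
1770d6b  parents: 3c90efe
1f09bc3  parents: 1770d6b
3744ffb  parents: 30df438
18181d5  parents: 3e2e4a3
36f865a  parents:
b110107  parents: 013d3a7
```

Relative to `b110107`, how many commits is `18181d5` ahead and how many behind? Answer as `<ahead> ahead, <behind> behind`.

Reachable from 18181d5: {013d3a7, 1770d6b, 18181d5, 1f09bc3, 30df438, 36f865a, 3744ffb, 3910ae6, 3c90efe, 3e2e4a3, 5da49d6, b110107}.
Reachable from b110107: {013d3a7, 30df438, 36f865a, 3744ffb, 3910ae6, b110107}.
Only in 18181d5's history (ahead): {1770d6b, 18181d5, 1f09bc3, 3c90efe, 3e2e4a3, 5da49d6} — 6.
Only in b110107's history (behind): {} — 0.

6 ahead, 0 behind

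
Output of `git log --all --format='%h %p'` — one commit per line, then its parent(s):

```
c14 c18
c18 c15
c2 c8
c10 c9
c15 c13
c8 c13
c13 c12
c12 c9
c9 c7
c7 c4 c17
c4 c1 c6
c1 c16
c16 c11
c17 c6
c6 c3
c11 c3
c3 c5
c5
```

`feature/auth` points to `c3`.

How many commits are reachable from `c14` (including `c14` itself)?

Walking parent pointers from c14: reachable set = {c1, c11, c12, c13, c14, c15, c16, c17, c18, c3, c4, c5, c6, c7, c9}.
That is 15 commits.

15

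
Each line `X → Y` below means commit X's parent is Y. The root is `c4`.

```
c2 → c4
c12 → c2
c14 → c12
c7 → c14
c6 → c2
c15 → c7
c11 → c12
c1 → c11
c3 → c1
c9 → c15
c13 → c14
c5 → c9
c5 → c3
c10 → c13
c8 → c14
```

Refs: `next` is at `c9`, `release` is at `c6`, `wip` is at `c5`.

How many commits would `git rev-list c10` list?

6

Walking parent pointers from c10: reachable set = {c10, c12, c13, c14, c2, c4}.
That is 6 commits.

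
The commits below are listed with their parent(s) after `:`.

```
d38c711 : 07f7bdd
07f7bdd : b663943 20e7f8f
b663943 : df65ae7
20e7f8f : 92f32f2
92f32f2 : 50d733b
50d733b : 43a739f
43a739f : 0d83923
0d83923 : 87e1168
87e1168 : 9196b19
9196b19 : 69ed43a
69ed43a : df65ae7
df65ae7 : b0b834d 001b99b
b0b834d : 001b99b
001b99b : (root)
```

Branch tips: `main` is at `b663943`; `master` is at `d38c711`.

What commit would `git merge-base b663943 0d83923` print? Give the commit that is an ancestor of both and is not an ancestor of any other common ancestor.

df65ae7

Ancestors of b663943: {001b99b, b0b834d, b663943, df65ae7}.
Ancestors of 0d83923: {001b99b, 0d83923, 69ed43a, 87e1168, 9196b19, b0b834d, df65ae7}.
Common ancestors: {001b99b, b0b834d, df65ae7}.
Among these, df65ae7 is not an ancestor of any other common ancestor — it is the merge base.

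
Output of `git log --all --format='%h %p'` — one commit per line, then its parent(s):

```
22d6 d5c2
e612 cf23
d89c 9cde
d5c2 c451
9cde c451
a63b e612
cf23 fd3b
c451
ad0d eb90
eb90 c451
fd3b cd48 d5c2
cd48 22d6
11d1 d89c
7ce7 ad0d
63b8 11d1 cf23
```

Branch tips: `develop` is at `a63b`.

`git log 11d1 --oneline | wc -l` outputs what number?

Walking parent pointers from 11d1: reachable set = {11d1, 9cde, c451, d89c}.
That is 4 commits.

4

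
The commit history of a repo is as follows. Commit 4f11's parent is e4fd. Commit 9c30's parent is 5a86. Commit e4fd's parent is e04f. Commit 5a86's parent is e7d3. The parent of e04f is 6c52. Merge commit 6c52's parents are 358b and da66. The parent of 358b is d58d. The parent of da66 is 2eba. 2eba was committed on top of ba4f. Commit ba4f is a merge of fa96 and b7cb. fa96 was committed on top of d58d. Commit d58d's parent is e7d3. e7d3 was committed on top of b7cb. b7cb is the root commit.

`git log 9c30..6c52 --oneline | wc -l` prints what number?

Reachable from 6c52: {2eba, 358b, 6c52, b7cb, ba4f, d58d, da66, e7d3, fa96}.
Reachable from 9c30: {5a86, 9c30, b7cb, e7d3}.
In 6c52's history but not 9c30's: {2eba, 358b, 6c52, ba4f, d58d, da66, fa96} — 7 commits.

7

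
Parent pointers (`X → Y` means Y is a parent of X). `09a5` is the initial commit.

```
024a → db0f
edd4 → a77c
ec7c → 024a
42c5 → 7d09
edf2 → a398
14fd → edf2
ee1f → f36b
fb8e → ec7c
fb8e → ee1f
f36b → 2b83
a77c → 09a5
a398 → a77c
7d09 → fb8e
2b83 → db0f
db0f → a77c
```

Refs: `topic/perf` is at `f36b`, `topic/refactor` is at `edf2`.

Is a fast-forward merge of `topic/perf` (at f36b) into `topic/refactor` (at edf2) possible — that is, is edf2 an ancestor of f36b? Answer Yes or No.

A fast-forward from edf2 to f36b is possible iff edf2 is an ancestor of f36b.
Ancestors of f36b: {09a5, 2b83, a77c, db0f, f36b}.
edf2 is not among them, so fast-forward is not possible.

No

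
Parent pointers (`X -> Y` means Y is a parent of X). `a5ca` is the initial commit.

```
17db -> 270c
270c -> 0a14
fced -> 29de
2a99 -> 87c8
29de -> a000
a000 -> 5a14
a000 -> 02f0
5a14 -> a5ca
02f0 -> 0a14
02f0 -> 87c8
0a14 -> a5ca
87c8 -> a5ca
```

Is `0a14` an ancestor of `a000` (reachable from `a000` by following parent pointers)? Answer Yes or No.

Yes

Ancestors of a000 (commits reachable by following parents): {02f0, 0a14, 5a14, 87c8, a000, a5ca}.
0a14 is in that set, so it is an ancestor of a000.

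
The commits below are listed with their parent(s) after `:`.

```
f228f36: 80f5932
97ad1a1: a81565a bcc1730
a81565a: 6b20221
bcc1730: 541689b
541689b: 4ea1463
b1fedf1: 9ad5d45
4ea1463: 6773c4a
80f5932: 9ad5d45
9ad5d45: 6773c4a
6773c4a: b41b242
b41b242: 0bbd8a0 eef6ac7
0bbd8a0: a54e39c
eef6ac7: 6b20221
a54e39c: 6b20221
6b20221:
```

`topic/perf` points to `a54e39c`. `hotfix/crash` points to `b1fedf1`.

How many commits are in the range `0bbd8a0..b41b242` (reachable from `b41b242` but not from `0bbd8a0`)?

2

Reachable from b41b242: {0bbd8a0, 6b20221, a54e39c, b41b242, eef6ac7}.
Reachable from 0bbd8a0: {0bbd8a0, 6b20221, a54e39c}.
In b41b242's history but not 0bbd8a0's: {b41b242, eef6ac7} — 2 commits.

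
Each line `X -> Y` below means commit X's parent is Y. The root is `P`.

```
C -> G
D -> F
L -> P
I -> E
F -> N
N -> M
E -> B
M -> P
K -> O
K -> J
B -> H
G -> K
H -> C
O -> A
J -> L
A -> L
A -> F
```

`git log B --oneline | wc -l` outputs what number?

Walking parent pointers from B: reachable set = {A, B, C, F, G, H, J, K, L, M, N, O, P}.
That is 13 commits.

13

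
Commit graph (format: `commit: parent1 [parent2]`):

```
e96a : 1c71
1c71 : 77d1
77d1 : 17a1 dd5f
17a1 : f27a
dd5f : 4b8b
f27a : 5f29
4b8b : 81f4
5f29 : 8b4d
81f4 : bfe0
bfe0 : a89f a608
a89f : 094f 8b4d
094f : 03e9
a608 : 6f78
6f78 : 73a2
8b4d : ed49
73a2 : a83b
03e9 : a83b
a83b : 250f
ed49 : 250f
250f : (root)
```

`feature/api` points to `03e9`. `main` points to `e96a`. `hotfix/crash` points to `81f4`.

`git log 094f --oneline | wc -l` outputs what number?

4

Walking parent pointers from 094f: reachable set = {03e9, 094f, 250f, a83b}.
That is 4 commits.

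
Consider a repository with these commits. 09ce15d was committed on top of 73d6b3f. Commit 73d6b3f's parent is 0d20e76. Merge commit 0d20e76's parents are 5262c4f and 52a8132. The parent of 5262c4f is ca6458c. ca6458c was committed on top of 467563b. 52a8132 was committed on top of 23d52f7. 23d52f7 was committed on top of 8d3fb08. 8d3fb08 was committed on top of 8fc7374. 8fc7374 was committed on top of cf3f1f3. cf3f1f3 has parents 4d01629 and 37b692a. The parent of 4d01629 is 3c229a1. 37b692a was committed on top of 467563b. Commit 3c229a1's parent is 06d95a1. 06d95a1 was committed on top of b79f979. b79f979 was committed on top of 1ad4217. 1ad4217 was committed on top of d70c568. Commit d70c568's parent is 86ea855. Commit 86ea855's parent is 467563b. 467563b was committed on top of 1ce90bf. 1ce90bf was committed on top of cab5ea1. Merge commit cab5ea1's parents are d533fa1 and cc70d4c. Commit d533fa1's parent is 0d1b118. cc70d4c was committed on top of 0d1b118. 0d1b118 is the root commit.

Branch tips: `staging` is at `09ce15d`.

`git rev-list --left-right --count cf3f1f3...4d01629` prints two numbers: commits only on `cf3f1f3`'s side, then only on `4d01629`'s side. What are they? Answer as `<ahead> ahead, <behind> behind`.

2 ahead, 0 behind

Reachable from cf3f1f3: {06d95a1, 0d1b118, 1ad4217, 1ce90bf, 37b692a, 3c229a1, 467563b, 4d01629, 86ea855, b79f979, cab5ea1, cc70d4c, cf3f1f3, d533fa1, d70c568}.
Reachable from 4d01629: {06d95a1, 0d1b118, 1ad4217, 1ce90bf, 3c229a1, 467563b, 4d01629, 86ea855, b79f979, cab5ea1, cc70d4c, d533fa1, d70c568}.
Only in cf3f1f3's history (ahead): {37b692a, cf3f1f3} — 2.
Only in 4d01629's history (behind): {} — 0.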